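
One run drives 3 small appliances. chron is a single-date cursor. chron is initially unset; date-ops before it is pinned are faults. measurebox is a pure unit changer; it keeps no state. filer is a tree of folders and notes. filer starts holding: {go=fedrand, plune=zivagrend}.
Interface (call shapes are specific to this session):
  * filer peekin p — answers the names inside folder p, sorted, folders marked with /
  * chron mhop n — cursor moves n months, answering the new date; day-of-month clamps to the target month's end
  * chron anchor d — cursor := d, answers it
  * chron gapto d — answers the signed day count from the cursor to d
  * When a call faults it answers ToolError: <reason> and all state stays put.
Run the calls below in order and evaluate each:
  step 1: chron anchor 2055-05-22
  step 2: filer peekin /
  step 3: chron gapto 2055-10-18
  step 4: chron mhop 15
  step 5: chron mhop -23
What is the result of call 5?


Answer: 2054-09-22

Derivation:
Step: chron anchor[2055-05-22]
Result: 2055-05-22
Step: filer peekin[/]
Result: [go, plune]
Step: chron gapto[2055-10-18]
Result: 149
Step: chron mhop[15]
Result: 2056-08-22
Step: chron mhop[-23]
Result: 2054-09-22


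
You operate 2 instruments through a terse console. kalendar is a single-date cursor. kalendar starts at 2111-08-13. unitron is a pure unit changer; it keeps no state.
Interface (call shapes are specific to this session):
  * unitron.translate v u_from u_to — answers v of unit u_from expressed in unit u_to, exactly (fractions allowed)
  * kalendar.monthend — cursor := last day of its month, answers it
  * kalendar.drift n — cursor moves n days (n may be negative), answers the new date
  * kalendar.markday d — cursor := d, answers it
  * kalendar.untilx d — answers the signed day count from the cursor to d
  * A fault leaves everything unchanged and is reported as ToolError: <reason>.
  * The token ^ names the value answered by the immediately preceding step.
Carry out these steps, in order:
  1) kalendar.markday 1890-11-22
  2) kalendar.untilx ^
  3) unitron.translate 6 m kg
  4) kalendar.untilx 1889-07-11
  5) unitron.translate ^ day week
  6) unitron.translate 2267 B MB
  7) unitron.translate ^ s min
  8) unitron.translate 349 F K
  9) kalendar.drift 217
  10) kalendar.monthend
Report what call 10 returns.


[in] kalendar.markday d→1890-11-22
= 1890-11-22
[in] kalendar.untilx d→^
= 0
[in] unitron.translate v→6 u_from→m u_to→kg
= ToolError: incompatible units
[in] kalendar.untilx d→1889-07-11
= -499
[in] unitron.translate v→^ u_from→day u_to→week
= -499/7
[in] unitron.translate v→2267 u_from→B u_to→MB
= 2267/1000000
[in] unitron.translate v→^ u_from→s u_to→min
= 2267/60000000
[in] unitron.translate v→349 u_from→F u_to→K
= 80867/180
[in] kalendar.drift n→217
= 1891-06-27
[in] kalendar.monthend
= 1891-06-30

Answer: 1891-06-30


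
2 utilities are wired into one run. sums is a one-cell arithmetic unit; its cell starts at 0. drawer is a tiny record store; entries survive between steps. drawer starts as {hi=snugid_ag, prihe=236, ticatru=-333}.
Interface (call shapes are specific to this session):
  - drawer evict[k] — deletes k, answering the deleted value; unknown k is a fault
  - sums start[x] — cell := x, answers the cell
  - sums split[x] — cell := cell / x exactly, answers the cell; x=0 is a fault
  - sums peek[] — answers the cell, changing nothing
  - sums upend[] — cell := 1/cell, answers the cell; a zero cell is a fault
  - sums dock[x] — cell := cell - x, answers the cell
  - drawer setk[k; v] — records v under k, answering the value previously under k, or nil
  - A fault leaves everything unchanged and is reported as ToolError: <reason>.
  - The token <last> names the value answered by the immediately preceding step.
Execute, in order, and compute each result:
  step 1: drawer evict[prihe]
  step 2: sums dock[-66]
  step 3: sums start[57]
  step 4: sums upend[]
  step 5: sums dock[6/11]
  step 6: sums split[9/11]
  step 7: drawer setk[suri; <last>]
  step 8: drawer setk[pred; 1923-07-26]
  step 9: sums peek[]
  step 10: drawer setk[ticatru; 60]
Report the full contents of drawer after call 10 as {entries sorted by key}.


Next I call drawer evict passing k=prihe, giving 236.
Now I run sums dock passing x=-66, → 66.
Next I call sums start passing x=57: 57.
Then sums upend(), and see 1/57.
Invoking sums dock passing x=6/11, — result: -331/627.
Next I call sums split passing x=9/11, and get -331/513.
Using drawer setk passing k=suri, v=<last>, which returns nil.
I invoke drawer setk passing k=pred, v=1923-07-26, yielding nil.
I try sums peek, and observe -331/513.
Then drawer setk passing k=ticatru, v=60, — result: -333.

Answer: {hi=snugid_ag, pred=1923-07-26, suri=-331/513, ticatru=60}


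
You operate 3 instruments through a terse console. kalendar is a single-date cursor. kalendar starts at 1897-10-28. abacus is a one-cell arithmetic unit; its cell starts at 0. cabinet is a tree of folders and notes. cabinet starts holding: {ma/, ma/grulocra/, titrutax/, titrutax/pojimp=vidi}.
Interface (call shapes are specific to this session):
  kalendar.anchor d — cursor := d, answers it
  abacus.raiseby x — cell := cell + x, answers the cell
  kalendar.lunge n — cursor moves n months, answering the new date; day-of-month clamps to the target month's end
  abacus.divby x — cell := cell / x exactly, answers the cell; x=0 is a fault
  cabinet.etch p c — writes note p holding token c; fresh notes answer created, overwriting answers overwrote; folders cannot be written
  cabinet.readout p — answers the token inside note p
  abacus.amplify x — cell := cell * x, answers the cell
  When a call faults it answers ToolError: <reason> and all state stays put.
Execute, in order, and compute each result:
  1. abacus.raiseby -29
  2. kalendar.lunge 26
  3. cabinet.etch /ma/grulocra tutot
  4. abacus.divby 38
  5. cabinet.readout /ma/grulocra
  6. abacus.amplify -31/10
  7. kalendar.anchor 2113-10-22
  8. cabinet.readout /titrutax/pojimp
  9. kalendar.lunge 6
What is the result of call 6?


-> abacus.raiseby(x=-29)
<- -29
-> kalendar.lunge(n=26)
<- 1899-12-28
-> cabinet.etch(p=/ma/grulocra, c=tutot)
<- ToolError: is a directory
-> abacus.divby(x=38)
<- -29/38
-> cabinet.readout(p=/ma/grulocra)
<- ToolError: is a directory
-> abacus.amplify(x=-31/10)
<- 899/380
-> kalendar.anchor(d=2113-10-22)
<- 2113-10-22
-> cabinet.readout(p=/titrutax/pojimp)
<- vidi
-> kalendar.lunge(n=6)
<- 2114-04-22

Answer: 899/380


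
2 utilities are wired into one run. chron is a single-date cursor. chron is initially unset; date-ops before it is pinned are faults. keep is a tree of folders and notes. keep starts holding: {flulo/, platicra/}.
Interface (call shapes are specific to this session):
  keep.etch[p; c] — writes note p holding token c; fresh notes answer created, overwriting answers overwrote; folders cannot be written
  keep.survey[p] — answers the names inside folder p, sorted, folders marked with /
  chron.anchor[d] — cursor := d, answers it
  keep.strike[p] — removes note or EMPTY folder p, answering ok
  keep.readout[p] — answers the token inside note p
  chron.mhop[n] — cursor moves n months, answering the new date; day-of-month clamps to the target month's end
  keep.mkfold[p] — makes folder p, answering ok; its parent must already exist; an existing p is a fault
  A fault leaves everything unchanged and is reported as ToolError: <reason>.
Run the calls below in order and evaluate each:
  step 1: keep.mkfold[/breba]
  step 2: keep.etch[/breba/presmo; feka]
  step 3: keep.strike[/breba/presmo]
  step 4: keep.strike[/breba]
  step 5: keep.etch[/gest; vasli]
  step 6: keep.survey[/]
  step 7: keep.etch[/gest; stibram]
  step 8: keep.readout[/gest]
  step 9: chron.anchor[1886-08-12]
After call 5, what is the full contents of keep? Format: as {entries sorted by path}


Do: keep.mkfold[p='/breba']
See: ok
Do: keep.etch[p='/breba/presmo'; c='feka']
See: created
Do: keep.strike[p='/breba/presmo']
See: ok
Do: keep.strike[p='/breba']
See: ok
Do: keep.etch[p='/gest'; c='vasli']
See: created
Do: keep.survey[p='/']
See: [flulo/, gest, platicra/]
Do: keep.etch[p='/gest'; c='stibram']
See: overwrote
Do: keep.readout[p='/gest']
See: stibram
Do: chron.anchor[d='1886-08-12']
See: 1886-08-12

Answer: {flulo/, gest=vasli, platicra/}


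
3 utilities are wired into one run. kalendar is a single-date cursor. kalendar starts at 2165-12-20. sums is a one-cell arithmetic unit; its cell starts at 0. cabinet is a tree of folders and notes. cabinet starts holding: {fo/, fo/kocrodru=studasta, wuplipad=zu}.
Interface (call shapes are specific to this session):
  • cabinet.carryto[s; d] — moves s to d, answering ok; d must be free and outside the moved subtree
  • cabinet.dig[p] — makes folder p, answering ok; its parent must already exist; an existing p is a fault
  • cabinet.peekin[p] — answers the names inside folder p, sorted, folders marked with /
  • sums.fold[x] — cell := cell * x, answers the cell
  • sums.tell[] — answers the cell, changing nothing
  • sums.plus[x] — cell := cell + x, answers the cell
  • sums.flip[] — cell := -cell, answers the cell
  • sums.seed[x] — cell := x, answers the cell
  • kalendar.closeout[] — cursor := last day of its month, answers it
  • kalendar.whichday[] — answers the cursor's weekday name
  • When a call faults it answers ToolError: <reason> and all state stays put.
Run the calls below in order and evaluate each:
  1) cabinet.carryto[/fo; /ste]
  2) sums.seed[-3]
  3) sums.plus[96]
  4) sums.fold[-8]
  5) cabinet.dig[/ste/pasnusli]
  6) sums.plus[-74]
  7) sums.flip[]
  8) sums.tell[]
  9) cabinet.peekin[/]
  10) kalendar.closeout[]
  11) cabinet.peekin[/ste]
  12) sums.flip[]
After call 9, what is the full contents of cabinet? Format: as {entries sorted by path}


CALL cabinet.carryto[s: /fo; d: /ste]
RET  ok
CALL sums.seed[x: -3]
RET  -3
CALL sums.plus[x: 96]
RET  93
CALL sums.fold[x: -8]
RET  -744
CALL cabinet.dig[p: /ste/pasnusli]
RET  ok
CALL sums.plus[x: -74]
RET  -818
CALL sums.flip[]
RET  818
CALL sums.tell[]
RET  818
CALL cabinet.peekin[p: /]
RET  [ste/, wuplipad]
CALL kalendar.closeout[]
RET  2165-12-31
CALL cabinet.peekin[p: /ste]
RET  [kocrodru, pasnusli/]
CALL sums.flip[]
RET  -818

Answer: {ste/, ste/kocrodru=studasta, ste/pasnusli/, wuplipad=zu}


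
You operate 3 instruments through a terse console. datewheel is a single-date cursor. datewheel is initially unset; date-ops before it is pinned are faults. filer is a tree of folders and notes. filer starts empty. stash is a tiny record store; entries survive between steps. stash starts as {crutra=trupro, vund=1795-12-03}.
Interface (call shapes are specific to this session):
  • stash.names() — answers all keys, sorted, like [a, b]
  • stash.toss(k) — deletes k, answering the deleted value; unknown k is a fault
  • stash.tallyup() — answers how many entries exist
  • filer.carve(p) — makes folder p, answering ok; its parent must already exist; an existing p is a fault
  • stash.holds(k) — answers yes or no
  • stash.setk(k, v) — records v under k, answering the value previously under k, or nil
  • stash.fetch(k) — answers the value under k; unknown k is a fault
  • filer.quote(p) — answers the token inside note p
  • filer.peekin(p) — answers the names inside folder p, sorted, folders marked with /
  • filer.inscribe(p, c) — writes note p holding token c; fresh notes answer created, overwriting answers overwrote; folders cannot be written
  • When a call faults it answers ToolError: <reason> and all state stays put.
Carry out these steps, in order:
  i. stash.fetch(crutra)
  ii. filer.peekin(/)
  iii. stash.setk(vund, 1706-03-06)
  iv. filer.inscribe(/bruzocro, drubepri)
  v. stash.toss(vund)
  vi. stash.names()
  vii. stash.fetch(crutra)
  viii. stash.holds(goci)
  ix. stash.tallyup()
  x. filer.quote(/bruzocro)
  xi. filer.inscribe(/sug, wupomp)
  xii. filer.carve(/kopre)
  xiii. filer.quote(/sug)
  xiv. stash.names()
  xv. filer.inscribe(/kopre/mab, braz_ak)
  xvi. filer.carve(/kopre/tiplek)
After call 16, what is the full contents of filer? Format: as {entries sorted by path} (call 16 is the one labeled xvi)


;; 1. fetch(crutra) => trupro
;; 2. peekin(/) => []
;; 3. setk(vund, 1706-03-06) => 1795-12-03
;; 4. inscribe(/bruzocro, drubepri) => created
;; 5. toss(vund) => 1706-03-06
;; 6. names() => [crutra]
;; 7. fetch(crutra) => trupro
;; 8. holds(goci) => no
;; 9. tallyup() => 1
;; 10. quote(/bruzocro) => drubepri
;; 11. inscribe(/sug, wupomp) => created
;; 12. carve(/kopre) => ok
;; 13. quote(/sug) => wupomp
;; 14. names() => [crutra]
;; 15. inscribe(/kopre/mab, braz_ak) => created
;; 16. carve(/kopre/tiplek) => ok

Answer: {bruzocro=drubepri, kopre/, kopre/mab=braz_ak, kopre/tiplek/, sug=wupomp}


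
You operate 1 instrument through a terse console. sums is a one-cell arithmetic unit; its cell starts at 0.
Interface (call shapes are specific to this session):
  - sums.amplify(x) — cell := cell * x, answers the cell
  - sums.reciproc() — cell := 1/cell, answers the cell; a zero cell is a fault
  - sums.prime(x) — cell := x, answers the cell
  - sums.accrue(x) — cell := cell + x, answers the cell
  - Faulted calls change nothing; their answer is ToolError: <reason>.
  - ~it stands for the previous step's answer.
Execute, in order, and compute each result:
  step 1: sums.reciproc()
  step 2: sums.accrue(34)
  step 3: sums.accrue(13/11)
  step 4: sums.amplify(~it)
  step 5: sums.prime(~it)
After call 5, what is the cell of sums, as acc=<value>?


Answer: acc=149769/121

Derivation:
// 1. reciproc() ~> ToolError: reciprocal of zero
// 2. accrue(x: 34) ~> 34
// 3. accrue(x: 13/11) ~> 387/11
// 4. amplify(x: ~it) ~> 149769/121
// 5. prime(x: ~it) ~> 149769/121


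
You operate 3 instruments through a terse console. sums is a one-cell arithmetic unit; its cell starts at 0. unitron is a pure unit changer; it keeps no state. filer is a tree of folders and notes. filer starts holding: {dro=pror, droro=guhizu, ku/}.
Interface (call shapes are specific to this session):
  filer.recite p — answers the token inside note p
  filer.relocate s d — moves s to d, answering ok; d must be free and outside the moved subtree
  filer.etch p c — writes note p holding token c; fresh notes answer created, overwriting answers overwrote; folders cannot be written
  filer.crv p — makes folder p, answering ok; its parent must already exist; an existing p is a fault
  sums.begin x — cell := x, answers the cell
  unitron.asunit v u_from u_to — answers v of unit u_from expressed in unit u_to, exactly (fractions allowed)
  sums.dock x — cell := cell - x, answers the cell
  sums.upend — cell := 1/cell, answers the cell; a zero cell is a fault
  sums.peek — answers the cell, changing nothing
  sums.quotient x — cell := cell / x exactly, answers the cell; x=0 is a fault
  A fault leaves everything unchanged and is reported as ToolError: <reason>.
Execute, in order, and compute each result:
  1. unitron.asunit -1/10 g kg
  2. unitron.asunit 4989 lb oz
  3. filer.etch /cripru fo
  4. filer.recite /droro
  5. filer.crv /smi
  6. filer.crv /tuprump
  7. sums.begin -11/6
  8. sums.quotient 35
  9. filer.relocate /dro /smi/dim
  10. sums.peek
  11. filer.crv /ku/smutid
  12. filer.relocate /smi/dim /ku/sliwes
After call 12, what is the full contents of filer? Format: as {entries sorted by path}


Answer: {cripru=fo, droro=guhizu, ku/, ku/sliwes=pror, ku/smutid/, smi/, tuprump/}

Derivation:
Calling asunit passing v: -1/10, u_from: g, u_to: kg, — result: -1/10000.
Calling asunit passing v: 4989, u_from: lb, u_to: oz, — result: 79824.
Using etch passing p: /cripru, c: fo, giving created.
I try recite passing p: /droro, → guhizu.
I try crv passing p: /smi, yielding ok.
Using crv passing p: /tuprump: ok.
Invoking begin passing x: -11/6, and get -11/6.
I run quotient passing x: 35, and see -11/210.
Now I run relocate passing s: /dro, d: /smi/dim, and get ok.
I try peek: -11/210.
Invoking crv passing p: /ku/smutid, and get ok.
Then relocate passing s: /smi/dim, d: /ku/sliwes, and see ok.


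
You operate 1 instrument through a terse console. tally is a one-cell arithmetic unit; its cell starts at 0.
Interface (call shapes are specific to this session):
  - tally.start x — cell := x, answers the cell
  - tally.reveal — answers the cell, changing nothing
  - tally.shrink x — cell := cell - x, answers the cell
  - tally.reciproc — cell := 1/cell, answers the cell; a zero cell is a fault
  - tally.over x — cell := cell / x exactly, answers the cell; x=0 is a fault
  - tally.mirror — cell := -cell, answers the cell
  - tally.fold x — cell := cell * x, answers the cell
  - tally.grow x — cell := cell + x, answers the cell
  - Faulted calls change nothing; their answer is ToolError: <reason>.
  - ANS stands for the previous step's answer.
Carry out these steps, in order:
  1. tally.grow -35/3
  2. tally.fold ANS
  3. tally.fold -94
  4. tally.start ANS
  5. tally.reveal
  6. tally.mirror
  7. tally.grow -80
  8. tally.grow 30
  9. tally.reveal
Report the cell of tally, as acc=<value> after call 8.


;; 1. tally.grow(x: -35/3) : -35/3
;; 2. tally.fold(x: ANS) : 1225/9
;; 3. tally.fold(x: -94) : -115150/9
;; 4. tally.start(x: ANS) : -115150/9
;; 5. tally.reveal() : -115150/9
;; 6. tally.mirror() : 115150/9
;; 7. tally.grow(x: -80) : 114430/9
;; 8. tally.grow(x: 30) : 114700/9
;; 9. tally.reveal() : 114700/9

Answer: acc=114700/9


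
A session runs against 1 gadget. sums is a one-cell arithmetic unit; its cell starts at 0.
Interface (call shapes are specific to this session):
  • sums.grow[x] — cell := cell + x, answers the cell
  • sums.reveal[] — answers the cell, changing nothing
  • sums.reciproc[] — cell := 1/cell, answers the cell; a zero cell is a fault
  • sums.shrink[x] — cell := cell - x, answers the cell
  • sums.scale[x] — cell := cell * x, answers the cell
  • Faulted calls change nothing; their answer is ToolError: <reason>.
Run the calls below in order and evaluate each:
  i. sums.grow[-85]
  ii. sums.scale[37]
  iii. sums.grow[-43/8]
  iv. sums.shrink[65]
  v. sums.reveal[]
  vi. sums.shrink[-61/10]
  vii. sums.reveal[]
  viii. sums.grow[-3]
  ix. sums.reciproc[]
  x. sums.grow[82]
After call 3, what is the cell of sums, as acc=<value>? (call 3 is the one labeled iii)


·→ sums.grow(x→-85)
·← -85
·→ sums.scale(x→37)
·← -3145
·→ sums.grow(x→-43/8)
·← -25203/8
·→ sums.shrink(x→65)
·← -25723/8
·→ sums.reveal()
·← -25723/8
·→ sums.shrink(x→-61/10)
·← -128371/40
·→ sums.reveal()
·← -128371/40
·→ sums.grow(x→-3)
·← -128491/40
·→ sums.reciproc()
·← -40/128491
·→ sums.grow(x→82)
·← 10536222/128491

Answer: acc=-25203/8


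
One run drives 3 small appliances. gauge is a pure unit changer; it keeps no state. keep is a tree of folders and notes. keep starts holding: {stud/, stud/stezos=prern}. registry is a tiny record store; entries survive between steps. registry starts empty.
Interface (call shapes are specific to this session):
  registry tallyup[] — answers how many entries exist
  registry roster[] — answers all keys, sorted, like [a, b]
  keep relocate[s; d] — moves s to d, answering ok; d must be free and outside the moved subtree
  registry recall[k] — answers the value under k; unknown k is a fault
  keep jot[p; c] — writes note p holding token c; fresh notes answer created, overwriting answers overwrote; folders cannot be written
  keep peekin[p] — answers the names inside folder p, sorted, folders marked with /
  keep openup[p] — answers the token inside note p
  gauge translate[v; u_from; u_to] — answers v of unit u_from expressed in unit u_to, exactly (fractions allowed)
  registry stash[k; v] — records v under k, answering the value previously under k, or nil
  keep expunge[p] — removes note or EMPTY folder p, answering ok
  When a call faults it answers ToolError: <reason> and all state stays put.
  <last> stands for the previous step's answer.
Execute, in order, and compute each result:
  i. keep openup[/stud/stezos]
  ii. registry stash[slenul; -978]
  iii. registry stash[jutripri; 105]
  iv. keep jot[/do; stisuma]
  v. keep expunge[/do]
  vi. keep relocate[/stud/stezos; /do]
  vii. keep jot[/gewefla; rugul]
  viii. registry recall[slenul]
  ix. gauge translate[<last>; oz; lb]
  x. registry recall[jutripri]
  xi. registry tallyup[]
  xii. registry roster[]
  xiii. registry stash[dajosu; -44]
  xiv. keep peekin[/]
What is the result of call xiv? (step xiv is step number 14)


Answer: [do, gewefla, stud/]

Derivation:
→ keep openup(p: /stud/stezos)
← prern
→ registry stash(k: slenul, v: -978)
← nil
→ registry stash(k: jutripri, v: 105)
← nil
→ keep jot(p: /do, c: stisuma)
← created
→ keep expunge(p: /do)
← ok
→ keep relocate(s: /stud/stezos, d: /do)
← ok
→ keep jot(p: /gewefla, c: rugul)
← created
→ registry recall(k: slenul)
← -978
→ gauge translate(v: <last>, u_from: oz, u_to: lb)
← -489/8
→ registry recall(k: jutripri)
← 105
→ registry tallyup()
← 2
→ registry roster()
← [jutripri, slenul]
→ registry stash(k: dajosu, v: -44)
← nil
→ keep peekin(p: /)
← [do, gewefla, stud/]


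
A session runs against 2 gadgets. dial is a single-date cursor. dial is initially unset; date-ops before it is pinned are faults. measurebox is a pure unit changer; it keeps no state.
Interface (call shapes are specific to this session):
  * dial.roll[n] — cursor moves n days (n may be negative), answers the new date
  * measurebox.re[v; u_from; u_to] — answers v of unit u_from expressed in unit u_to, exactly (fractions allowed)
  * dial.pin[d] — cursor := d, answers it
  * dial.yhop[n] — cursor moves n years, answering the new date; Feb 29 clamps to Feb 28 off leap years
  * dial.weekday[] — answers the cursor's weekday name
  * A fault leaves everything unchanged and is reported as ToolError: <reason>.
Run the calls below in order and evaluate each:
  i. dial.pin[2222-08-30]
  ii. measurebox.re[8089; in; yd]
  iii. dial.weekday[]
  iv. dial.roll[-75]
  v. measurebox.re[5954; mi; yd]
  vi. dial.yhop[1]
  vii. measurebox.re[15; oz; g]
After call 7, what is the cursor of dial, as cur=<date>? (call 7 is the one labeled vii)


Invoking pin on d=2222-08-30, which returns 2222-08-30.
Now I run re on v=8089, u_from=in, u_to=yd, which returns 8089/36.
Now I run weekday, which returns Friday.
I call roll on n=-75, giving 2222-06-16.
Using re on v=5954, u_from=mi, u_to=yd, → 10479040.
I use yhop on n=1, — result: 2223-06-16.
I run re on v=15, u_from=oz, u_to=g, which returns 136077711/320000.

Answer: cur=2223-06-16


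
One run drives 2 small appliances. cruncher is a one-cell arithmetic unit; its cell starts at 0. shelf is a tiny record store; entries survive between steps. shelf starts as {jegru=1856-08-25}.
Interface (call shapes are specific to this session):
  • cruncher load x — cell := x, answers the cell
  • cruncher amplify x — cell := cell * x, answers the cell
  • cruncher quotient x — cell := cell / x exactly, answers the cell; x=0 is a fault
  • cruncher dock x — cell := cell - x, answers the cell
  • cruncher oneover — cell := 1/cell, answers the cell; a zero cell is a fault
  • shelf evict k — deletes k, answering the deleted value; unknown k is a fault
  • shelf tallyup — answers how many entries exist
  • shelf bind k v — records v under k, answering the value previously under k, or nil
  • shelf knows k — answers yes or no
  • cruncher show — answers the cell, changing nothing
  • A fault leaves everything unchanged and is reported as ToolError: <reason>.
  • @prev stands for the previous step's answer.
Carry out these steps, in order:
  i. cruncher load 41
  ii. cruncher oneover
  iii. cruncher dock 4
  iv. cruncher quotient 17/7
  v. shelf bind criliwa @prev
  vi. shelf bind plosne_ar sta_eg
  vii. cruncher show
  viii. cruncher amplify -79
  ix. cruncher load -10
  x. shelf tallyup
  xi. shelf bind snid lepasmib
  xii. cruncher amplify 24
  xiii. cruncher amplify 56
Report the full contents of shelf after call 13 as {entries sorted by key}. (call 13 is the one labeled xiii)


Answer: {criliwa=-1141/697, jegru=1856-08-25, plosne_ar=sta_eg, snid=lepasmib}

Derivation:
→ cruncher load(x='41')
← 41
→ cruncher oneover()
← 1/41
→ cruncher dock(x='4')
← -163/41
→ cruncher quotient(x='17/7')
← -1141/697
→ shelf bind(k='criliwa', v='@prev')
← nil
→ shelf bind(k='plosne_ar', v='sta_eg')
← nil
→ cruncher show()
← -1141/697
→ cruncher amplify(x='-79')
← 90139/697
→ cruncher load(x='-10')
← -10
→ shelf tallyup()
← 3
→ shelf bind(k='snid', v='lepasmib')
← nil
→ cruncher amplify(x='24')
← -240
→ cruncher amplify(x='56')
← -13440


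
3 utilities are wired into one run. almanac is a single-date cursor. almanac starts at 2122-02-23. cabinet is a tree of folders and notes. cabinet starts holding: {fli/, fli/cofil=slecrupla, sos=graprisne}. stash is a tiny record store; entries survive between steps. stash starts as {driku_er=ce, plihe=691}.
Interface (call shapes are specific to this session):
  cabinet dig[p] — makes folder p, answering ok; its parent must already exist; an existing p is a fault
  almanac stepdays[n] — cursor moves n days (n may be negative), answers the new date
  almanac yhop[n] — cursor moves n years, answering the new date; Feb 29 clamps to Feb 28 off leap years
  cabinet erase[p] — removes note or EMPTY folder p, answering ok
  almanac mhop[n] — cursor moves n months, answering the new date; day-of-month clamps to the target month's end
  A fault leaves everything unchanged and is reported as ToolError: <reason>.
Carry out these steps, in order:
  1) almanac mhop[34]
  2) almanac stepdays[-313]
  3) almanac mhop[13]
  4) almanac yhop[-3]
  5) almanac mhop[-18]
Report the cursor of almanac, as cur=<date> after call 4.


Answer: cur=2122-03-14

Derivation:
[in] almanac mhop n='34'
:: 2124-12-23
[in] almanac stepdays n='-313'
:: 2124-02-14
[in] almanac mhop n='13'
:: 2125-03-14
[in] almanac yhop n='-3'
:: 2122-03-14
[in] almanac mhop n='-18'
:: 2120-09-14


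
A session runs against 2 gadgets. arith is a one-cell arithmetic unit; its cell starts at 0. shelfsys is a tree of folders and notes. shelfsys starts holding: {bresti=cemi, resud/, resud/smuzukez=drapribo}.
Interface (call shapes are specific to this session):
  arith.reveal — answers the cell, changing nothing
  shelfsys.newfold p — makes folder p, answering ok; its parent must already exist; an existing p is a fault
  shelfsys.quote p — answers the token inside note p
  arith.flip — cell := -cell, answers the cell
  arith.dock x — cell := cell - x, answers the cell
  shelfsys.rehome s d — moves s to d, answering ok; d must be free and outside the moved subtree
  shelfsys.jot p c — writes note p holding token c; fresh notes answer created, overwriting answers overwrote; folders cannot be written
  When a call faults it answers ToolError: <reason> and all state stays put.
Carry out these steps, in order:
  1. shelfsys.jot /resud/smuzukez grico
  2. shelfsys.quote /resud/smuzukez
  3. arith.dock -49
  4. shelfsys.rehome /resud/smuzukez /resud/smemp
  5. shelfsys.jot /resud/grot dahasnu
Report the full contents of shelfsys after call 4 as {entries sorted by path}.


Answer: {bresti=cemi, resud/, resud/smemp=grico}

Derivation:
Act: shelfsys.jot[p=/resud/smuzukez; c=grico]
Obs: overwrote
Act: shelfsys.quote[p=/resud/smuzukez]
Obs: grico
Act: arith.dock[x=-49]
Obs: 49
Act: shelfsys.rehome[s=/resud/smuzukez; d=/resud/smemp]
Obs: ok
Act: shelfsys.jot[p=/resud/grot; c=dahasnu]
Obs: created


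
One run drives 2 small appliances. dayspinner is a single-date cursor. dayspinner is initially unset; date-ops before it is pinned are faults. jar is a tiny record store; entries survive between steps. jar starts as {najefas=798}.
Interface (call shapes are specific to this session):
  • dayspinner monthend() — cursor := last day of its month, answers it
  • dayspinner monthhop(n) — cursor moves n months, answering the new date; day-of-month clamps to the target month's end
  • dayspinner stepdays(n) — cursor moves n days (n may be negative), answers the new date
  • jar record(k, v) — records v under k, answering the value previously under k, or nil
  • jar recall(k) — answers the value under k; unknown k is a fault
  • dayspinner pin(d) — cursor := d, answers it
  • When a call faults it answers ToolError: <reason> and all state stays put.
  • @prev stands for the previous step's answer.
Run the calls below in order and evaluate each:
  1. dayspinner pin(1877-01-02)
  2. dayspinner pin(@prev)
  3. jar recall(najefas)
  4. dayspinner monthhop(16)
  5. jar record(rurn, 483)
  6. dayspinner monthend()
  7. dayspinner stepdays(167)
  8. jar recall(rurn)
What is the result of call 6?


Using dayspinner pin on d: 1877-01-02, — result: 1877-01-02.
Now I run dayspinner pin on d: @prev, giving 1877-01-02.
Now I run jar recall on k: najefas, giving 798.
I use dayspinner monthhop on n: 16, — result: 1878-05-02.
Invoking jar record on k: rurn, v: 483, — result: nil.
Calling dayspinner monthend(), — result: 1878-05-31.
Now I run dayspinner stepdays on n: 167, giving 1878-11-14.
Using jar recall on k: rurn, → 483.

Answer: 1878-05-31


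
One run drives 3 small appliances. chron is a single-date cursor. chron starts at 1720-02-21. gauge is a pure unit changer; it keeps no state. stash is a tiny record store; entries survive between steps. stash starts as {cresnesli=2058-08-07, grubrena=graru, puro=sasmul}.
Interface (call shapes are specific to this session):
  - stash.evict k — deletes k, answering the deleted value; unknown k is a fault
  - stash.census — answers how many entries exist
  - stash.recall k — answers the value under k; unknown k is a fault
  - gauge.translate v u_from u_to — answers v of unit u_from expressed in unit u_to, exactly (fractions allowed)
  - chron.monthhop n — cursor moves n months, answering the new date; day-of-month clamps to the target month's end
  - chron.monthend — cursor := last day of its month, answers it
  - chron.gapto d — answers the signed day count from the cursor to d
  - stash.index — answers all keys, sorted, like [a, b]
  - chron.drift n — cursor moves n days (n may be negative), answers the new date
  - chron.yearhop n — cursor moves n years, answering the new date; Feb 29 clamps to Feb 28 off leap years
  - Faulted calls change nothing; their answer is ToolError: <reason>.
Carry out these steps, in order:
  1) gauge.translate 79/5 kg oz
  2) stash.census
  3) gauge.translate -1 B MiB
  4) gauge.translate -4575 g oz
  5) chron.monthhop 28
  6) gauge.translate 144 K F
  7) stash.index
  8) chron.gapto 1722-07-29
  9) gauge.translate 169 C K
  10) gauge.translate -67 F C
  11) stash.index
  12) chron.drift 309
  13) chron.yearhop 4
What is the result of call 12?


Answer: 1723-04-26

Derivation:
==> gauge.translate(v='79/5', u_from='kg', u_to='oz')
<== 25280000000/45359237
==> stash.census()
<== 3
==> gauge.translate(v='-1', u_from='B', u_to='MiB')
<== -1/1048576
==> gauge.translate(v='-4575', u_from='g', u_to='oz')
<== -7320000000/45359237
==> chron.monthhop(n='28')
<== 1722-06-21
==> gauge.translate(v='144', u_from='K', u_to='F')
<== -20047/100
==> stash.index()
<== [cresnesli, grubrena, puro]
==> chron.gapto(d='1722-07-29')
<== 38
==> gauge.translate(v='169', u_from='C', u_to='K')
<== 8843/20
==> gauge.translate(v='-67', u_from='F', u_to='C')
<== -55
==> stash.index()
<== [cresnesli, grubrena, puro]
==> chron.drift(n='309')
<== 1723-04-26
==> chron.yearhop(n='4')
<== 1727-04-26


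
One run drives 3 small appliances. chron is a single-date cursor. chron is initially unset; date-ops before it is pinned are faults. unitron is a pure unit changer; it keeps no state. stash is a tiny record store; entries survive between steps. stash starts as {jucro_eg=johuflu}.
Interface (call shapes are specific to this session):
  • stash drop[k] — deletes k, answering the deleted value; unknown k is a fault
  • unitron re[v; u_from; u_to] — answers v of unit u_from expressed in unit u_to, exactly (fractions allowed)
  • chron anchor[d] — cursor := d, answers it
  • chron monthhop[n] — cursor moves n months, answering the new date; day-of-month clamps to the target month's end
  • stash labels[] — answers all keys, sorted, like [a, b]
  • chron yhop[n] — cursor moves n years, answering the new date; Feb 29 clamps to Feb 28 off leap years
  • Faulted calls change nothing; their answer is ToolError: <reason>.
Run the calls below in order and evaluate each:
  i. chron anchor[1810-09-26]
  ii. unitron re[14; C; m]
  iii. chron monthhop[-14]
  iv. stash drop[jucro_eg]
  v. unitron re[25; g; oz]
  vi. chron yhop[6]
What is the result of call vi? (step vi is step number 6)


[in] chron anchor d: 1810-09-26
[out] 1810-09-26
[in] unitron re v: 14 u_from: C u_to: m
[out] ToolError: incompatible units
[in] chron monthhop n: -14
[out] 1809-07-26
[in] stash drop k: jucro_eg
[out] johuflu
[in] unitron re v: 25 u_from: g u_to: oz
[out] 40000000/45359237
[in] chron yhop n: 6
[out] 1815-07-26

Answer: 1815-07-26


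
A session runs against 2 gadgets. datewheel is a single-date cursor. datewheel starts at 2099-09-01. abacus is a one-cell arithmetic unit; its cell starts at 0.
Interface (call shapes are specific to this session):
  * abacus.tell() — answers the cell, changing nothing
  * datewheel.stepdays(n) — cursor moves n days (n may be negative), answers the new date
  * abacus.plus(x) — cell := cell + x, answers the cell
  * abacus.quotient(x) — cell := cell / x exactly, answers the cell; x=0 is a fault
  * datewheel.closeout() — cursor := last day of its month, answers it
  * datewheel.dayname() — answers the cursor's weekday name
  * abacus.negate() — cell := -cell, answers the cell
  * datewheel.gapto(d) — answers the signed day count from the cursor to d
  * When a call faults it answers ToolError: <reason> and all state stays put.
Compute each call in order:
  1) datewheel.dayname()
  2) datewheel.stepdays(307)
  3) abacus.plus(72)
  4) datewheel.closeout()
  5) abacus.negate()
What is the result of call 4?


Answer: 2100-07-31

Derivation:
I invoke datewheel.dayname(), and get Tuesday.
I invoke datewheel.stepdays with n='307', which returns 2100-07-05.
I run abacus.plus with x='72', which returns 72.
I try datewheel.closeout, giving 2100-07-31.
Using abacus.negate, and see -72.


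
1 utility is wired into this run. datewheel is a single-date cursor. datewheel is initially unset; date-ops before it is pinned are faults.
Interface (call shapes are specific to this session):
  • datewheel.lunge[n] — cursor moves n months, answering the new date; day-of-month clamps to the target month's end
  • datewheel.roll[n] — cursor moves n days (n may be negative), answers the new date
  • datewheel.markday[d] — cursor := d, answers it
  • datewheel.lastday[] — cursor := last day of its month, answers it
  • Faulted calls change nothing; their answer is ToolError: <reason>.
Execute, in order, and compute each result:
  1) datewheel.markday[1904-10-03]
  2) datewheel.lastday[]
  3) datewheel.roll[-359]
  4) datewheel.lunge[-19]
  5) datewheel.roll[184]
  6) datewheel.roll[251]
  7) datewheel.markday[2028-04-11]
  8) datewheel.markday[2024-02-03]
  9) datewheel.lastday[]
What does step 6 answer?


Answer: 1903-06-16

Derivation:
Do: datewheel.markday[d='1904-10-03']
See: 1904-10-03
Do: datewheel.lastday[]
See: 1904-10-31
Do: datewheel.roll[n='-359']
See: 1903-11-07
Do: datewheel.lunge[n='-19']
See: 1902-04-07
Do: datewheel.roll[n='184']
See: 1902-10-08
Do: datewheel.roll[n='251']
See: 1903-06-16
Do: datewheel.markday[d='2028-04-11']
See: 2028-04-11
Do: datewheel.markday[d='2024-02-03']
See: 2024-02-03
Do: datewheel.lastday[]
See: 2024-02-29


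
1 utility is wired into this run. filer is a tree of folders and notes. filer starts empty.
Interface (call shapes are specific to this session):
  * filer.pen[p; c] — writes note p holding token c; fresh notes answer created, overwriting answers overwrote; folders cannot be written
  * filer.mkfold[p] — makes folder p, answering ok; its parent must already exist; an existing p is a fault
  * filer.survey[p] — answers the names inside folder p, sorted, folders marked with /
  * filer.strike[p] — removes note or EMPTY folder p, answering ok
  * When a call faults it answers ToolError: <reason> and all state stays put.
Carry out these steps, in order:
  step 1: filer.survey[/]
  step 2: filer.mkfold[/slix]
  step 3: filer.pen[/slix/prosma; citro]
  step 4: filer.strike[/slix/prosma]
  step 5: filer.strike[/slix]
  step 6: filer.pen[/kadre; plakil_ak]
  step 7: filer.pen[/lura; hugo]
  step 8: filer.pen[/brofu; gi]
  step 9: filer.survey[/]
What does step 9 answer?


Answer: [brofu, kadre, lura]

Derivation:
Using survey passing /, yielding [].
I run mkfold passing /slix, yielding ok.
Then pen passing /slix/prosma, citro, giving created.
I run strike passing /slix/prosma, — result: ok.
I call strike passing /slix, — result: ok.
Then pen passing /kadre, plakil_ak, and see created.
Using pen passing /lura, hugo, giving created.
I run pen passing /brofu, gi, and observe created.
Then survey passing /, giving [brofu, kadre, lura].


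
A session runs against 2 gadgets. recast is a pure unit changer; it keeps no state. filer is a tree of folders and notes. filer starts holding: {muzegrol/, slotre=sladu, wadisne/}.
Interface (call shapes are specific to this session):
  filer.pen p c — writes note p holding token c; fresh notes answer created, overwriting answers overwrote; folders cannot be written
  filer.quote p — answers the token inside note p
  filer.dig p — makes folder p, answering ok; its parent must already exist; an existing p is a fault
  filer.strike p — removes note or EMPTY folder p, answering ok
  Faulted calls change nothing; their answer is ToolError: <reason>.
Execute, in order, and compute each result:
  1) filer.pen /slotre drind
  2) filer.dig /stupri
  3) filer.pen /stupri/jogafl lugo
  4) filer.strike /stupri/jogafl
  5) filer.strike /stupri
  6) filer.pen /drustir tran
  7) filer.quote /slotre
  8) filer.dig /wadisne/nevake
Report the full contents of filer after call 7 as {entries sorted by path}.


-- 1. filer.pen(p=/slotre, c=drind) => overwrote
-- 2. filer.dig(p=/stupri) => ok
-- 3. filer.pen(p=/stupri/jogafl, c=lugo) => created
-- 4. filer.strike(p=/stupri/jogafl) => ok
-- 5. filer.strike(p=/stupri) => ok
-- 6. filer.pen(p=/drustir, c=tran) => created
-- 7. filer.quote(p=/slotre) => drind
-- 8. filer.dig(p=/wadisne/nevake) => ok

Answer: {drustir=tran, muzegrol/, slotre=drind, wadisne/}


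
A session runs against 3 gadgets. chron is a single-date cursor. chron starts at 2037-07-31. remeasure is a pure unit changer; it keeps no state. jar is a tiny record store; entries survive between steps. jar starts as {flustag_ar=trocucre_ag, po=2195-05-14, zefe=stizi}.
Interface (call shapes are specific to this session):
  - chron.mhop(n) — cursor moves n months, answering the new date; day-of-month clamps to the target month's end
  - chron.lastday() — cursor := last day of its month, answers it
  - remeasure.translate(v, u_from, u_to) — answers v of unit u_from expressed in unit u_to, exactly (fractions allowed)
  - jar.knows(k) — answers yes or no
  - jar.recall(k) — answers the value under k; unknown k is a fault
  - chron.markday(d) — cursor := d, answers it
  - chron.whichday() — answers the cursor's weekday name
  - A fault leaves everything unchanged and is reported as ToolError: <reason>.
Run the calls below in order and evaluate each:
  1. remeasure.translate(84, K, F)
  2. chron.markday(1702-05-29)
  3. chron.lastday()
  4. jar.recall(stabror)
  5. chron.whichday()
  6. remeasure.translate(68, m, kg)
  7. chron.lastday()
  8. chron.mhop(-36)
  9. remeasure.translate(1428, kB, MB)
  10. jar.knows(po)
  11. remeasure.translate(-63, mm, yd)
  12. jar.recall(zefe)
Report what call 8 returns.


==> remeasure.translate(84, K, F)
<== -30847/100
==> chron.markday(1702-05-29)
<== 1702-05-29
==> chron.lastday()
<== 1702-05-31
==> jar.recall(stabror)
<== ToolError: no such key stabror
==> chron.whichday()
<== Wednesday
==> remeasure.translate(68, m, kg)
<== ToolError: incompatible units
==> chron.lastday()
<== 1702-05-31
==> chron.mhop(-36)
<== 1699-05-31
==> remeasure.translate(1428, kB, MB)
<== 357/250
==> jar.knows(po)
<== yes
==> remeasure.translate(-63, mm, yd)
<== -35/508
==> jar.recall(zefe)
<== stizi

Answer: 1699-05-31
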